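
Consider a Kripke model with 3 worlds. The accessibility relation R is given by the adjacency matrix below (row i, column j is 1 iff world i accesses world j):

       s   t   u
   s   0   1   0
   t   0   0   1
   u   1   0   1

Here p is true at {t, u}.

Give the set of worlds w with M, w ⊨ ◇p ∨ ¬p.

{s, t, u}

s: ◇p is T, ¬p is T. ✓
t: ◇p is T, ¬p is F. ✓
u: ◇p is T, ¬p is F. ✓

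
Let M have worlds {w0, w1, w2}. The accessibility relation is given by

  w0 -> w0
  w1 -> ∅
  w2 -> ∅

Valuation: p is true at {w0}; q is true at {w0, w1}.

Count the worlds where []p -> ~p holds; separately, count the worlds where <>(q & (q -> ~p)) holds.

2 and 0

For []p -> ~p:
w0: []p is T, ~p is F. ✗
w1: []p is T, ~p is T. ✓
w2: []p is T, ~p is T. ✓
— 2 worlds.
For <>(q & (q -> ~p)):
w0: successors {w0}; q & (q -> ~p) there: w0:F. ✗
w1: no successors, so <>(q & (q -> ~p)) fails. ✗
w2: no successors, so <>(q & (q -> ~p)) fails. ✗
— 0 worlds.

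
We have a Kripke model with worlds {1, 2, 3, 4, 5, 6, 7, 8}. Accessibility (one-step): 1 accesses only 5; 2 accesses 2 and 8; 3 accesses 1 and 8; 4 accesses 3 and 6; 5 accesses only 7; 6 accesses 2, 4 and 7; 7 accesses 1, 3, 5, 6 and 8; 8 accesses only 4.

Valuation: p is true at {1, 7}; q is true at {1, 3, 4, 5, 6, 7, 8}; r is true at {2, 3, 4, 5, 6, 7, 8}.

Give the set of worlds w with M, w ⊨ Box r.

1: successors {5}; r there: 5:T. ✓
2: successors {2, 8}; r there: 2:T, 8:T. ✓
3: successors {1, 8}; r there: 1:F, 8:T. ✗
4: successors {3, 6}; r there: 3:T, 6:T. ✓
5: successors {7}; r there: 7:T. ✓
6: successors {2, 4, 7}; r there: 2:T, 4:T, 7:T. ✓
7: successors {1, 3, 5, 6, 8}; r there: 1:F, 3:T, 5:T, 6:T, 8:T. ✗
8: successors {4}; r there: 4:T. ✓

{1, 2, 4, 5, 6, 8}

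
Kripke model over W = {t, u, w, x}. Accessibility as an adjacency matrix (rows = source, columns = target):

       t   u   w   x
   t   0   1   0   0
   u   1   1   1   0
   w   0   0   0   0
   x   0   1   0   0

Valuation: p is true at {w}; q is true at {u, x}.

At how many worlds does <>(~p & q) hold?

t: successors {u}; ~p & q there: u:T. ✓
u: successors {t, u, w}; ~p & q there: t:F, u:T, w:F. ✓
w: no successors, so <>(~p & q) fails. ✗
x: successors {u}; ~p & q there: u:T. ✓
Satisfying worlds: {t, u, x}.

3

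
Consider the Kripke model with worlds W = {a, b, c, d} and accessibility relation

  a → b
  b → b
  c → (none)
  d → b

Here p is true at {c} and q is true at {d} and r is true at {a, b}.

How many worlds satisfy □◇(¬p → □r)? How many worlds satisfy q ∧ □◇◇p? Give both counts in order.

For □◇(¬p → □r):
a: successors {b}; ◇(¬p → □r) there: b:T. ✓
b: successors {b}; ◇(¬p → □r) there: b:T. ✓
c: no successors, so □◇(¬p → □r) holds vacuously. ✓
d: successors {b}; ◇(¬p → □r) there: b:T. ✓
— 4 worlds.
For q ∧ □◇◇p:
a: q is F, □◇◇p is F. ✗
b: q is F, □◇◇p is F. ✗
c: q is F, □◇◇p is T. ✗
d: q is T, □◇◇p is F. ✗
— 0 worlds.

4 and 0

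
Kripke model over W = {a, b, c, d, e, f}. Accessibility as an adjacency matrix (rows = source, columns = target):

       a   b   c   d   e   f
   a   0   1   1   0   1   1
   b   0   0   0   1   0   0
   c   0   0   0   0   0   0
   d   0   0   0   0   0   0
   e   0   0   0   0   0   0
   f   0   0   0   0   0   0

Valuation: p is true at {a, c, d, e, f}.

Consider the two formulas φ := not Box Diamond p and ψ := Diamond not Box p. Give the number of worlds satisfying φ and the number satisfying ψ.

For not Box Diamond p:
a: Box Diamond p is F. ✓
b: Box Diamond p is F. ✓
c: Box Diamond p is T. ✗
d: Box Diamond p is T. ✗
e: Box Diamond p is T. ✗
f: Box Diamond p is T. ✗
— 2 worlds.
For Diamond not Box p:
a: successors {b, c, e, f}; not Box p there: b:F, c:F, e:F, f:F. ✗
b: successors {d}; not Box p there: d:F. ✗
c: no successors, so Diamond not Box p fails. ✗
d: no successors, so Diamond not Box p fails. ✗
e: no successors, so Diamond not Box p fails. ✗
f: no successors, so Diamond not Box p fails. ✗
— 0 worlds.

2 and 0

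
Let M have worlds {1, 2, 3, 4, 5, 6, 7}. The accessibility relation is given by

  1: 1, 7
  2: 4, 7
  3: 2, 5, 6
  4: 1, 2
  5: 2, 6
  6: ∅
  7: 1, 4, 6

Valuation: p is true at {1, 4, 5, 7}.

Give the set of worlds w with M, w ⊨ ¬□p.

1: □p is T. ✗
2: □p is T. ✗
3: □p is F. ✓
4: □p is F. ✓
5: □p is F. ✓
6: □p is T. ✗
7: □p is F. ✓

{3, 4, 5, 7}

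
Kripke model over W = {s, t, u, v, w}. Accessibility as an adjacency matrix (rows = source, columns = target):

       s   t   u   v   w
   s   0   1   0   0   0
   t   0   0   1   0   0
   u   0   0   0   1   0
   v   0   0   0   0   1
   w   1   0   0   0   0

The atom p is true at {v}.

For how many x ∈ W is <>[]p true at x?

1

s: successors {t}; []p there: t:F. ✗
t: successors {u}; []p there: u:T. ✓
u: successors {v}; []p there: v:F. ✗
v: successors {w}; []p there: w:F. ✗
w: successors {s}; []p there: s:F. ✗
Satisfying worlds: {t}.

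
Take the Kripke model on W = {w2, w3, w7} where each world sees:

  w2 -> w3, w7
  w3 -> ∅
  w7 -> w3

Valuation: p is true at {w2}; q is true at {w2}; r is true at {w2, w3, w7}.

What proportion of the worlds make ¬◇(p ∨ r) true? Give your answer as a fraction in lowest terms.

w2: ◇(p ∨ r) is T. ✗
w3: ◇(p ∨ r) is F. ✓
w7: ◇(p ∨ r) is T. ✗
That's 1 of 3 worlds, so 1/3.

1/3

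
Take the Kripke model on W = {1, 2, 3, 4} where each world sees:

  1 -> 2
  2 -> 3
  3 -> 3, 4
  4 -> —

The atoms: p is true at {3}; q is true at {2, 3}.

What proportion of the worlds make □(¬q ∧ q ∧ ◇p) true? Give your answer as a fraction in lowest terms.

1/4

1: successors {2}; ¬q ∧ q ∧ ◇p there: 2:F. ✗
2: successors {3}; ¬q ∧ q ∧ ◇p there: 3:F. ✗
3: successors {3, 4}; ¬q ∧ q ∧ ◇p there: 3:F, 4:F. ✗
4: no successors, so □(¬q ∧ q ∧ ◇p) holds vacuously. ✓
That's 1 of 4 worlds, so 1/4.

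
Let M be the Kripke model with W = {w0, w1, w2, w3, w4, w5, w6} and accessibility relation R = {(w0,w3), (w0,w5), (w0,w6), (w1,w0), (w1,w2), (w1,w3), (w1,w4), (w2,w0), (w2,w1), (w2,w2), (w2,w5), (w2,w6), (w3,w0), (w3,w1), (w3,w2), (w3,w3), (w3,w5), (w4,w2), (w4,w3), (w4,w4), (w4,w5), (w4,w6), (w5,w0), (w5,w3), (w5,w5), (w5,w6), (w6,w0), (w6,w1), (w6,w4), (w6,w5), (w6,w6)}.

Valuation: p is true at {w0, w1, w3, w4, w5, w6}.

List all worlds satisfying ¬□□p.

w0: □□p is F. ✓
w1: □□p is F. ✓
w2: □□p is F. ✓
w3: □□p is F. ✓
w4: □□p is F. ✓
w5: □□p is F. ✓
w6: □□p is F. ✓

{w0, w1, w2, w3, w4, w5, w6}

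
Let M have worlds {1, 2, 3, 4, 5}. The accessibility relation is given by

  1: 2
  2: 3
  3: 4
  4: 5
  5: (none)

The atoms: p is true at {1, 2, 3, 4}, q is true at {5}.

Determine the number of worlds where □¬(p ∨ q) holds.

1

1: successors {2}; ¬(p ∨ q) there: 2:F. ✗
2: successors {3}; ¬(p ∨ q) there: 3:F. ✗
3: successors {4}; ¬(p ∨ q) there: 4:F. ✗
4: successors {5}; ¬(p ∨ q) there: 5:F. ✗
5: no successors, so □¬(p ∨ q) holds vacuously. ✓
Satisfying worlds: {5}.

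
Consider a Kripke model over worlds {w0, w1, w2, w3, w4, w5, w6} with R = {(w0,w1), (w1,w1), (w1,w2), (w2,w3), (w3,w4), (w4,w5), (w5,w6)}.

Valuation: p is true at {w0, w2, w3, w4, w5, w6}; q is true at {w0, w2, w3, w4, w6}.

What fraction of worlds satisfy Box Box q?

4/7

w0: successors {w1}; Box q there: w1:F. ✗
w1: successors {w1, w2}; Box q there: w1:F, w2:T. ✗
w2: successors {w3}; Box q there: w3:T. ✓
w3: successors {w4}; Box q there: w4:F. ✗
w4: successors {w5}; Box q there: w5:T. ✓
w5: successors {w6}; Box q there: w6:T. ✓
w6: no successors, so Box Box q holds vacuously. ✓
That's 4 of 7 worlds, so 4/7.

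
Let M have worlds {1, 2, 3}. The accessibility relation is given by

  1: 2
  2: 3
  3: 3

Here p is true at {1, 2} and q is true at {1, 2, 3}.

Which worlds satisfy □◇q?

1: successors {2}; ◇q there: 2:T. ✓
2: successors {3}; ◇q there: 3:T. ✓
3: successors {3}; ◇q there: 3:T. ✓

{1, 2, 3}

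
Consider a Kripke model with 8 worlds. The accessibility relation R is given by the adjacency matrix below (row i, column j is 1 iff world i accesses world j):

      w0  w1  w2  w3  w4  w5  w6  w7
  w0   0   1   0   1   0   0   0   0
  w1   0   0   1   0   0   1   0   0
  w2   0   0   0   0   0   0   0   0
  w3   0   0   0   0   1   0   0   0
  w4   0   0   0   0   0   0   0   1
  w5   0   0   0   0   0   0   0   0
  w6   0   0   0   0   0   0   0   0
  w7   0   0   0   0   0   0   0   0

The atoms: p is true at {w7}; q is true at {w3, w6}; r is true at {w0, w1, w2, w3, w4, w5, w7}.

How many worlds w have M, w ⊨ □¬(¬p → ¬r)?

w0: successors {w1, w3}; ¬(¬p → ¬r) there: w1:T, w3:T. ✓
w1: successors {w2, w5}; ¬(¬p → ¬r) there: w2:T, w5:T. ✓
w2: no successors, so □¬(¬p → ¬r) holds vacuously. ✓
w3: successors {w4}; ¬(¬p → ¬r) there: w4:T. ✓
w4: successors {w7}; ¬(¬p → ¬r) there: w7:F. ✗
w5: no successors, so □¬(¬p → ¬r) holds vacuously. ✓
w6: no successors, so □¬(¬p → ¬r) holds vacuously. ✓
w7: no successors, so □¬(¬p → ¬r) holds vacuously. ✓
Satisfying worlds: {w0, w1, w2, w3, w5, w6, w7}.

7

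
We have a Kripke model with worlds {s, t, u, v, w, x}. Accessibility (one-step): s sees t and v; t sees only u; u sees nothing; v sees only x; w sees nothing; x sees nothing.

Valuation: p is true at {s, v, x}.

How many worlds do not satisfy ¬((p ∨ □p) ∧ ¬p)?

s: (p ∨ □p) ∧ ¬p is F. ✓
t: (p ∨ □p) ∧ ¬p is F. ✓
u: (p ∨ □p) ∧ ¬p is T. ✗
v: (p ∨ □p) ∧ ¬p is F. ✓
w: (p ∨ □p) ∧ ¬p is T. ✗
x: (p ∨ □p) ∧ ¬p is F. ✓
Satisfying worlds: {s, t, v, x}.
So ¬((p ∨ □p) ∧ ¬p) fails at the other 2 worlds.

2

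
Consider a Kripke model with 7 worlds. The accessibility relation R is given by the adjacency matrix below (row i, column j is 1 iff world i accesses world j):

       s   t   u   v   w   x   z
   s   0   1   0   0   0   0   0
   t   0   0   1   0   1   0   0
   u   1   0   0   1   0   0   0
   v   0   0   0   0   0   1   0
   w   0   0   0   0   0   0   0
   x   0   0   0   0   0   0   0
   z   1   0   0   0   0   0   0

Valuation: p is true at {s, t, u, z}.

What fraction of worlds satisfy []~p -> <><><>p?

4/7

s: []~p is F, <><><>p is T. ✓
t: []~p is F, <><><>p is T. ✓
u: []~p is F, <><><>p is T. ✓
v: []~p is T, <><><>p is F. ✗
w: []~p is T, <><><>p is F. ✗
x: []~p is T, <><><>p is F. ✗
z: []~p is F, <><><>p is T. ✓
That's 4 of 7 worlds, so 4/7.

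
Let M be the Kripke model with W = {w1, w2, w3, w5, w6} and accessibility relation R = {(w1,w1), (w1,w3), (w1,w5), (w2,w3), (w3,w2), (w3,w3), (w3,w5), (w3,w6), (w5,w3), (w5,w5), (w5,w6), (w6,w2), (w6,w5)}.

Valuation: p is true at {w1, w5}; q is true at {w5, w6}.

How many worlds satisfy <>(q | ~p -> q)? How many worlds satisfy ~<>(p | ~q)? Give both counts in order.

For <>(q | ~p -> q):
w1: successors {w1, w3, w5}; q | ~p -> q there: w1:T, w3:F, w5:T. ✓
w2: successors {w3}; q | ~p -> q there: w3:F. ✗
w3: successors {w2, w3, w5, w6}; q | ~p -> q there: w2:F, w3:F, w5:T, w6:T. ✓
w5: successors {w3, w5, w6}; q | ~p -> q there: w3:F, w5:T, w6:T. ✓
w6: successors {w2, w5}; q | ~p -> q there: w2:F, w5:T. ✓
— 4 worlds.
For ~<>(p | ~q):
w1: <>(p | ~q) is T. ✗
w2: <>(p | ~q) is T. ✗
w3: <>(p | ~q) is T. ✗
w5: <>(p | ~q) is T. ✗
w6: <>(p | ~q) is T. ✗
— 0 worlds.

4 and 0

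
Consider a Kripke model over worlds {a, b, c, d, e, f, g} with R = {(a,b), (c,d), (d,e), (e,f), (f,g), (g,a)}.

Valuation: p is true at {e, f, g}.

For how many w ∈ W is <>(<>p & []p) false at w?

4

a: successors {b}; <>p & []p there: b:F. ✗
b: no successors, so <>(<>p & []p) fails. ✗
c: successors {d}; <>p & []p there: d:T. ✓
d: successors {e}; <>p & []p there: e:T. ✓
e: successors {f}; <>p & []p there: f:T. ✓
f: successors {g}; <>p & []p there: g:F. ✗
g: successors {a}; <>p & []p there: a:F. ✗
Satisfying worlds: {c, d, e}.
So <>(<>p & []p) fails at the other 4 worlds.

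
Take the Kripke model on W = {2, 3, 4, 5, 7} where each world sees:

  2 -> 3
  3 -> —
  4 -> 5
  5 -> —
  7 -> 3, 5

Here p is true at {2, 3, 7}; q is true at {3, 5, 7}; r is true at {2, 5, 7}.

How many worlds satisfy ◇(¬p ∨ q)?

2: successors {3}; ¬p ∨ q there: 3:T. ✓
3: no successors, so ◇(¬p ∨ q) fails. ✗
4: successors {5}; ¬p ∨ q there: 5:T. ✓
5: no successors, so ◇(¬p ∨ q) fails. ✗
7: successors {3, 5}; ¬p ∨ q there: 3:T, 5:T. ✓
Satisfying worlds: {2, 4, 7}.

3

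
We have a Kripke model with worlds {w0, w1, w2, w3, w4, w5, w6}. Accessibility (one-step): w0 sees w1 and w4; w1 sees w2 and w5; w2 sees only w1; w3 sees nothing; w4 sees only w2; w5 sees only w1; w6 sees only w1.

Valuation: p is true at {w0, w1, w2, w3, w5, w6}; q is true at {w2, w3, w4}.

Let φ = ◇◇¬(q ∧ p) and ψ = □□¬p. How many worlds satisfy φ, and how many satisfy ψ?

6 and 1

For ◇◇¬(q ∧ p):
w0: successors {w1, w4}; ◇¬(q ∧ p) there: w1:T, w4:F. ✓
w1: successors {w2, w5}; ◇¬(q ∧ p) there: w2:T, w5:T. ✓
w2: successors {w1}; ◇¬(q ∧ p) there: w1:T. ✓
w3: no successors, so ◇◇¬(q ∧ p) fails. ✗
w4: successors {w2}; ◇¬(q ∧ p) there: w2:T. ✓
w5: successors {w1}; ◇¬(q ∧ p) there: w1:T. ✓
w6: successors {w1}; ◇¬(q ∧ p) there: w1:T. ✓
— 6 worlds.
For □□¬p:
w0: successors {w1, w4}; □¬p there: w1:F, w4:F. ✗
w1: successors {w2, w5}; □¬p there: w2:F, w5:F. ✗
w2: successors {w1}; □¬p there: w1:F. ✗
w3: no successors, so □□¬p holds vacuously. ✓
w4: successors {w2}; □¬p there: w2:F. ✗
w5: successors {w1}; □¬p there: w1:F. ✗
w6: successors {w1}; □¬p there: w1:F. ✗
— 1 world.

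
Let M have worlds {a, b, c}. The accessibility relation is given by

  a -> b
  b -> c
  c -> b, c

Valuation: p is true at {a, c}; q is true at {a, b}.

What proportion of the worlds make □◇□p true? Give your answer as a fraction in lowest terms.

a: successors {b}; ◇□p there: b:F. ✗
b: successors {c}; ◇□p there: c:T. ✓
c: successors {b, c}; ◇□p there: b:F, c:T. ✗
That's 1 of 3 worlds, so 1/3.

1/3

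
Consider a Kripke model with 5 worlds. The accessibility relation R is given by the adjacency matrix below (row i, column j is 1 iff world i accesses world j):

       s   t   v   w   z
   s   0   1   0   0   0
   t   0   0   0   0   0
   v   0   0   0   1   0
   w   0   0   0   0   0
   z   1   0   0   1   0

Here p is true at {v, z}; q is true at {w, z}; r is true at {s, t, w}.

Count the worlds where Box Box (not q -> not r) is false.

s: successors {t}; Box (not q -> not r) there: t:T. ✓
t: no successors, so Box Box (not q -> not r) holds vacuously. ✓
v: successors {w}; Box (not q -> not r) there: w:T. ✓
w: no successors, so Box Box (not q -> not r) holds vacuously. ✓
z: successors {s, w}; Box (not q -> not r) there: s:F, w:T. ✗
Satisfying worlds: {s, t, v, w}.
So Box Box (not q -> not r) fails at the other 1 world.

1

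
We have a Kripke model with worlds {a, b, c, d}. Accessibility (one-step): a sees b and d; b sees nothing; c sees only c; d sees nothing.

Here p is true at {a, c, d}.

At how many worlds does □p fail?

1

a: successors {b, d}; p there: b:F, d:T. ✗
b: no successors, so □p holds vacuously. ✓
c: successors {c}; p there: c:T. ✓
d: no successors, so □p holds vacuously. ✓
Satisfying worlds: {b, c, d}.
So □p fails at the other 1 world.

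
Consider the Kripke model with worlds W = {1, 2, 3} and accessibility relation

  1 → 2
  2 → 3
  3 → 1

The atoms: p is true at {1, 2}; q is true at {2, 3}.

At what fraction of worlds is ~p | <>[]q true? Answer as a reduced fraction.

1: ~p is F, <>[]q is T. ✓
2: ~p is F, <>[]q is F. ✗
3: ~p is T, <>[]q is T. ✓
That's 2 of 3 worlds, so 2/3.

2/3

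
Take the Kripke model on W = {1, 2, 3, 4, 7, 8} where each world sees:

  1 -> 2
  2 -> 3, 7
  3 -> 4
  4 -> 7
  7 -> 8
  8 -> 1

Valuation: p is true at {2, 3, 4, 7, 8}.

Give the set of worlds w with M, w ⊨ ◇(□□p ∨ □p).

{1, 2, 3, 4, 7, 8}

1: successors {2}; □□p ∨ □p there: 2:T. ✓
2: successors {3, 7}; □□p ∨ □p there: 3:T, 7:T. ✓
3: successors {4}; □□p ∨ □p there: 4:T. ✓
4: successors {7}; □□p ∨ □p there: 7:T. ✓
7: successors {8}; □□p ∨ □p there: 8:T. ✓
8: successors {1}; □□p ∨ □p there: 1:T. ✓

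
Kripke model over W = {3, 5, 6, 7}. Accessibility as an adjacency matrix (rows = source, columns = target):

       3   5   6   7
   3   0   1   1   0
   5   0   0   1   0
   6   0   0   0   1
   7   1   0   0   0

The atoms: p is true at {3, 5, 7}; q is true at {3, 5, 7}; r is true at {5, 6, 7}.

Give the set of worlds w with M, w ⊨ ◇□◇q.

3: successors {5, 6}; □◇q there: 5:T, 6:T. ✓
5: successors {6}; □◇q there: 6:T. ✓
6: successors {7}; □◇q there: 7:T. ✓
7: successors {3}; □◇q there: 3:F. ✗

{3, 5, 6}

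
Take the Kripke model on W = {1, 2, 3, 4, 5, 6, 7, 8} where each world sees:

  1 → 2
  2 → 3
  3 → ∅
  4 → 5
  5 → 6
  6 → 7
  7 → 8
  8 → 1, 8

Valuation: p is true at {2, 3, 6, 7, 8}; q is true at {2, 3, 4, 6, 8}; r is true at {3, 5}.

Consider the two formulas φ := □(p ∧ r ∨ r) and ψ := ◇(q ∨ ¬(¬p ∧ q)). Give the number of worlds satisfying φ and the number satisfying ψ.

3 and 7

For □(p ∧ r ∨ r):
1: successors {2}; p ∧ r ∨ r there: 2:F. ✗
2: successors {3}; p ∧ r ∨ r there: 3:T. ✓
3: no successors, so □(p ∧ r ∨ r) holds vacuously. ✓
4: successors {5}; p ∧ r ∨ r there: 5:T. ✓
5: successors {6}; p ∧ r ∨ r there: 6:F. ✗
6: successors {7}; p ∧ r ∨ r there: 7:F. ✗
7: successors {8}; p ∧ r ∨ r there: 8:F. ✗
8: successors {1, 8}; p ∧ r ∨ r there: 1:F, 8:F. ✗
— 3 worlds.
For ◇(q ∨ ¬(¬p ∧ q)):
1: successors {2}; q ∨ ¬(¬p ∧ q) there: 2:T. ✓
2: successors {3}; q ∨ ¬(¬p ∧ q) there: 3:T. ✓
3: no successors, so ◇(q ∨ ¬(¬p ∧ q)) fails. ✗
4: successors {5}; q ∨ ¬(¬p ∧ q) there: 5:T. ✓
5: successors {6}; q ∨ ¬(¬p ∧ q) there: 6:T. ✓
6: successors {7}; q ∨ ¬(¬p ∧ q) there: 7:T. ✓
7: successors {8}; q ∨ ¬(¬p ∧ q) there: 8:T. ✓
8: successors {1, 8}; q ∨ ¬(¬p ∧ q) there: 1:T, 8:T. ✓
— 7 worlds.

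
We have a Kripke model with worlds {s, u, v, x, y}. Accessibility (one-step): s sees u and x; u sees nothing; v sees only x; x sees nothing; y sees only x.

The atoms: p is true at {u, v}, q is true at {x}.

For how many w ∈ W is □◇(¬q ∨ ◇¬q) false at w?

3

s: successors {u, x}; ◇(¬q ∨ ◇¬q) there: u:F, x:F. ✗
u: no successors, so □◇(¬q ∨ ◇¬q) holds vacuously. ✓
v: successors {x}; ◇(¬q ∨ ◇¬q) there: x:F. ✗
x: no successors, so □◇(¬q ∨ ◇¬q) holds vacuously. ✓
y: successors {x}; ◇(¬q ∨ ◇¬q) there: x:F. ✗
Satisfying worlds: {u, x}.
So □◇(¬q ∨ ◇¬q) fails at the other 3 worlds.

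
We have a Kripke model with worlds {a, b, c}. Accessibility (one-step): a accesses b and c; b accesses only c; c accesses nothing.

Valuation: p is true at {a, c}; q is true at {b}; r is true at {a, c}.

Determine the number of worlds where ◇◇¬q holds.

a: successors {b, c}; ◇¬q there: b:T, c:F. ✓
b: successors {c}; ◇¬q there: c:F. ✗
c: no successors, so ◇◇¬q fails. ✗
Satisfying worlds: {a}.

1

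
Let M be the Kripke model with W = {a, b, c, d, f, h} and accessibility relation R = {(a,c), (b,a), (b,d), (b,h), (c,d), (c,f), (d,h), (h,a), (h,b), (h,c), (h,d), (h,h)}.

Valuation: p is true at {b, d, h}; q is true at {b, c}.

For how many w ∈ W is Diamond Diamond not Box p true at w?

4

a: successors {c}; Diamond not Box p there: c:F. ✗
b: successors {a, d, h}; Diamond not Box p there: a:T, d:T, h:T. ✓
c: successors {d, f}; Diamond not Box p there: d:T, f:F. ✓
d: successors {h}; Diamond not Box p there: h:T. ✓
f: no successors, so Diamond Diamond not Box p fails. ✗
h: successors {a, b, c, d, h}; Diamond not Box p there: a:T, b:T, c:F, d:T, h:T. ✓
Satisfying worlds: {b, c, d, h}.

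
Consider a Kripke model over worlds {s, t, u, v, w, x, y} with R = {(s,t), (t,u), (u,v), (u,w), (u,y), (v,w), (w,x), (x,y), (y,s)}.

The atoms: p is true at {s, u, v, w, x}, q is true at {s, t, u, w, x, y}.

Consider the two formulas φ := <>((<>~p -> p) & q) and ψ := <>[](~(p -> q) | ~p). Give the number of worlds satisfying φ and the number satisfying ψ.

For <>((<>~p -> p) & q):
s: successors {t}; (<>~p -> p) & q there: t:T. ✓
t: successors {u}; (<>~p -> p) & q there: u:T. ✓
u: successors {v, w, y}; (<>~p -> p) & q there: v:F, w:T, y:T. ✓
v: successors {w}; (<>~p -> p) & q there: w:T. ✓
w: successors {x}; (<>~p -> p) & q there: x:T. ✓
x: successors {y}; (<>~p -> p) & q there: y:T. ✓
y: successors {s}; (<>~p -> p) & q there: s:T. ✓
— 7 worlds.
For <>[](~(p -> q) | ~p):
s: successors {t}; [](~(p -> q) | ~p) there: t:F. ✗
t: successors {u}; [](~(p -> q) | ~p) there: u:F. ✗
u: successors {v, w, y}; [](~(p -> q) | ~p) there: v:F, w:F, y:F. ✗
v: successors {w}; [](~(p -> q) | ~p) there: w:F. ✗
w: successors {x}; [](~(p -> q) | ~p) there: x:T. ✓
x: successors {y}; [](~(p -> q) | ~p) there: y:F. ✗
y: successors {s}; [](~(p -> q) | ~p) there: s:T. ✓
— 2 worlds.

7 and 2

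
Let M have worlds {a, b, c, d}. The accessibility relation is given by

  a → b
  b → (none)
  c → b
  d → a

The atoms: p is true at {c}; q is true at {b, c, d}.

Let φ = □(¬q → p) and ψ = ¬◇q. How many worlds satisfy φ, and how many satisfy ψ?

For □(¬q → p):
a: successors {b}; ¬q → p there: b:T. ✓
b: no successors, so □(¬q → p) holds vacuously. ✓
c: successors {b}; ¬q → p there: b:T. ✓
d: successors {a}; ¬q → p there: a:F. ✗
— 3 worlds.
For ¬◇q:
a: ◇q is T. ✗
b: ◇q is F. ✓
c: ◇q is T. ✗
d: ◇q is F. ✓
— 2 worlds.

3 and 2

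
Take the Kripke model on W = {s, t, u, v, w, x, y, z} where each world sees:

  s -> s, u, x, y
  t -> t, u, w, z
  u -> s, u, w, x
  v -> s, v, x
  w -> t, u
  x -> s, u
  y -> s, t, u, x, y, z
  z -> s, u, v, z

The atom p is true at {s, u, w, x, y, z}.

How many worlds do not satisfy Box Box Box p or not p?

6

s: Box Box Box p is F, not p is F. ✗
t: Box Box Box p is F, not p is T. ✓
u: Box Box Box p is F, not p is F. ✗
v: Box Box Box p is F, not p is T. ✓
w: Box Box Box p is F, not p is F. ✗
x: Box Box Box p is F, not p is F. ✗
y: Box Box Box p is F, not p is F. ✗
z: Box Box Box p is F, not p is F. ✗
Satisfying worlds: {t, v}.
So Box Box Box p or not p fails at the other 6 worlds.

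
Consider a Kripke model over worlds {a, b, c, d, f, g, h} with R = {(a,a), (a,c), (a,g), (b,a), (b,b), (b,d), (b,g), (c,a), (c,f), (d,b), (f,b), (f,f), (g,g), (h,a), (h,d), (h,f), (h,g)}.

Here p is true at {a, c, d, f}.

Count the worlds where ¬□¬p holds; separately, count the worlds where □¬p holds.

5 and 2

For ¬□¬p:
a: □¬p is F. ✓
b: □¬p is F. ✓
c: □¬p is F. ✓
d: □¬p is T. ✗
f: □¬p is F. ✓
g: □¬p is T. ✗
h: □¬p is F. ✓
— 5 worlds.
For □¬p:
a: successors {a, c, g}; ¬p there: a:F, c:F, g:T. ✗
b: successors {a, b, d, g}; ¬p there: a:F, b:T, d:F, g:T. ✗
c: successors {a, f}; ¬p there: a:F, f:F. ✗
d: successors {b}; ¬p there: b:T. ✓
f: successors {b, f}; ¬p there: b:T, f:F. ✗
g: successors {g}; ¬p there: g:T. ✓
h: successors {a, d, f, g}; ¬p there: a:F, d:F, f:F, g:T. ✗
— 2 worlds.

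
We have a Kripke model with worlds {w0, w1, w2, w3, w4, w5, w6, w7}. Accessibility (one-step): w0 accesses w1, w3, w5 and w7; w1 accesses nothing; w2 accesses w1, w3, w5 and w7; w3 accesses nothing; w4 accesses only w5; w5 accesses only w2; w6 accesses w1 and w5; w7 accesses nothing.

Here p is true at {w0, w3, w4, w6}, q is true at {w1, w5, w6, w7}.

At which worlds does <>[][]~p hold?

{w0, w2, w5, w6}

w0: successors {w1, w3, w5, w7}; [][]~p there: w1:T, w3:T, w5:F, w7:T. ✓
w1: no successors, so <>[][]~p fails. ✗
w2: successors {w1, w3, w5, w7}; [][]~p there: w1:T, w3:T, w5:F, w7:T. ✓
w3: no successors, so <>[][]~p fails. ✗
w4: successors {w5}; [][]~p there: w5:F. ✗
w5: successors {w2}; [][]~p there: w2:T. ✓
w6: successors {w1, w5}; [][]~p there: w1:T, w5:F. ✓
w7: no successors, so <>[][]~p fails. ✗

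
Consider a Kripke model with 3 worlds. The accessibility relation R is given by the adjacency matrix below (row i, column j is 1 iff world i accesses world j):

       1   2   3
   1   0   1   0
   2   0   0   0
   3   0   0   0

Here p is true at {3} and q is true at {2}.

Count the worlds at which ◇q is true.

1

1: successors {2}; q there: 2:T. ✓
2: no successors, so ◇q fails. ✗
3: no successors, so ◇q fails. ✗
Satisfying worlds: {1}.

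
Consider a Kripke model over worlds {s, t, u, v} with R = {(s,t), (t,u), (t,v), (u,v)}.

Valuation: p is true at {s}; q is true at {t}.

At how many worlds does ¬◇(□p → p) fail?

2

s: ◇(□p → p) is T. ✗
t: ◇(□p → p) is T. ✗
u: ◇(□p → p) is F. ✓
v: ◇(□p → p) is F. ✓
Satisfying worlds: {u, v}.
So ¬◇(□p → p) fails at the other 2 worlds.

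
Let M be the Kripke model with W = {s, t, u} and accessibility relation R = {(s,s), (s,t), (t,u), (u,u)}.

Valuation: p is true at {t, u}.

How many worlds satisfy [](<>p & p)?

2

s: successors {s, t}; <>p & p there: s:F, t:T. ✗
t: successors {u}; <>p & p there: u:T. ✓
u: successors {u}; <>p & p there: u:T. ✓
Satisfying worlds: {t, u}.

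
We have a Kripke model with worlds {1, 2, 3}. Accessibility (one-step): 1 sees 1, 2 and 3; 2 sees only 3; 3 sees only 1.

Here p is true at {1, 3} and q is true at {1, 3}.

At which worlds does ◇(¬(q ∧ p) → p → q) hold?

{1, 2, 3}

1: successors {1, 2, 3}; ¬(q ∧ p) → p → q there: 1:T, 2:T, 3:T. ✓
2: successors {3}; ¬(q ∧ p) → p → q there: 3:T. ✓
3: successors {1}; ¬(q ∧ p) → p → q there: 1:T. ✓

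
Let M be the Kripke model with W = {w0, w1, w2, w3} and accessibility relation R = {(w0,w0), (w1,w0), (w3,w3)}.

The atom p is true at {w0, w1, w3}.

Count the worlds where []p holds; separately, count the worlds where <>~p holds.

4 and 0

For []p:
w0: successors {w0}; p there: w0:T. ✓
w1: successors {w0}; p there: w0:T. ✓
w2: no successors, so []p holds vacuously. ✓
w3: successors {w3}; p there: w3:T. ✓
— 4 worlds.
For <>~p:
w0: successors {w0}; ~p there: w0:F. ✗
w1: successors {w0}; ~p there: w0:F. ✗
w2: no successors, so <>~p fails. ✗
w3: successors {w3}; ~p there: w3:F. ✗
— 0 worlds.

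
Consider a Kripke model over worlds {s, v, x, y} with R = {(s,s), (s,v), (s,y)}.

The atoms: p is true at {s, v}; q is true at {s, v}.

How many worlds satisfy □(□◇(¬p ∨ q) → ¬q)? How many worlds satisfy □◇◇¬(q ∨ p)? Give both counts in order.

3 and 3

For □(□◇(¬p ∨ q) → ¬q):
s: successors {s, v, y}; □◇(¬p ∨ q) → ¬q there: s:T, v:F, y:T. ✗
v: no successors, so □(□◇(¬p ∨ q) → ¬q) holds vacuously. ✓
x: no successors, so □(□◇(¬p ∨ q) → ¬q) holds vacuously. ✓
y: no successors, so □(□◇(¬p ∨ q) → ¬q) holds vacuously. ✓
— 3 worlds.
For □◇◇¬(q ∨ p):
s: successors {s, v, y}; ◇◇¬(q ∨ p) there: s:T, v:F, y:F. ✗
v: no successors, so □◇◇¬(q ∨ p) holds vacuously. ✓
x: no successors, so □◇◇¬(q ∨ p) holds vacuously. ✓
y: no successors, so □◇◇¬(q ∨ p) holds vacuously. ✓
— 3 worlds.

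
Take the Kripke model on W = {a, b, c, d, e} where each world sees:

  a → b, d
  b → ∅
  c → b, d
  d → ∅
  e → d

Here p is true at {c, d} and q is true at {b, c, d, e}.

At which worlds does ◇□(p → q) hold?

{a, c, e}

a: successors {b, d}; □(p → q) there: b:T, d:T. ✓
b: no successors, so ◇□(p → q) fails. ✗
c: successors {b, d}; □(p → q) there: b:T, d:T. ✓
d: no successors, so ◇□(p → q) fails. ✗
e: successors {d}; □(p → q) there: d:T. ✓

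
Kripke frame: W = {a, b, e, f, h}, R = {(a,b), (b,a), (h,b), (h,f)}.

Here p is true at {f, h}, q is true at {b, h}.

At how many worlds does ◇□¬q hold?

a: successors {b}; □¬q there: b:T. ✓
b: successors {a}; □¬q there: a:F. ✗
e: no successors, so ◇□¬q fails. ✗
f: no successors, so ◇□¬q fails. ✗
h: successors {b, f}; □¬q there: b:T, f:T. ✓
Satisfying worlds: {a, h}.

2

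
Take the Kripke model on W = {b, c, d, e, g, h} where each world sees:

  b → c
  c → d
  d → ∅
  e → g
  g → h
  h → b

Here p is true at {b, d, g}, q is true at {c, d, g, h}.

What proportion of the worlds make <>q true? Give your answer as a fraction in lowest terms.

2/3

b: successors {c}; q there: c:T. ✓
c: successors {d}; q there: d:T. ✓
d: no successors, so <>q fails. ✗
e: successors {g}; q there: g:T. ✓
g: successors {h}; q there: h:T. ✓
h: successors {b}; q there: b:F. ✗
That's 4 of 6 worlds, so 4/6 = 2/3.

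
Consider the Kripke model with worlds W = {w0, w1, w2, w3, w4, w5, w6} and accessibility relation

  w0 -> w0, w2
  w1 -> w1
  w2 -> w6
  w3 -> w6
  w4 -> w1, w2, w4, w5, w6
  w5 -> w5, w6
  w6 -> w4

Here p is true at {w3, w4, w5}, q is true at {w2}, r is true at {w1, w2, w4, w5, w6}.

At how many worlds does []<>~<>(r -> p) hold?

2

w0: successors {w0, w2}; <>~<>(r -> p) there: w0:T, w2:F. ✗
w1: successors {w1}; <>~<>(r -> p) there: w1:T. ✓
w2: successors {w6}; <>~<>(r -> p) there: w6:F. ✗
w3: successors {w6}; <>~<>(r -> p) there: w6:F. ✗
w4: successors {w1, w2, w4, w5, w6}; <>~<>(r -> p) there: w1:T, w2:F, w4:T, w5:F, w6:F. ✗
w5: successors {w5, w6}; <>~<>(r -> p) there: w5:F, w6:F. ✗
w6: successors {w4}; <>~<>(r -> p) there: w4:T. ✓
Satisfying worlds: {w1, w6}.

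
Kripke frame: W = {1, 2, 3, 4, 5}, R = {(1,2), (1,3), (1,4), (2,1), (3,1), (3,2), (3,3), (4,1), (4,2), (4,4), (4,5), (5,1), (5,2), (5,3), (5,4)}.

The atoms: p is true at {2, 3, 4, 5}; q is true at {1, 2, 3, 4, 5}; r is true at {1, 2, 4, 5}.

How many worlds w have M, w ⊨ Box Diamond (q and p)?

1: successors {2, 3, 4}; Diamond (q and p) there: 2:F, 3:T, 4:T. ✗
2: successors {1}; Diamond (q and p) there: 1:T. ✓
3: successors {1, 2, 3}; Diamond (q and p) there: 1:T, 2:F, 3:T. ✗
4: successors {1, 2, 4, 5}; Diamond (q and p) there: 1:T, 2:F, 4:T, 5:T. ✗
5: successors {1, 2, 3, 4}; Diamond (q and p) there: 1:T, 2:F, 3:T, 4:T. ✗
Satisfying worlds: {2}.

1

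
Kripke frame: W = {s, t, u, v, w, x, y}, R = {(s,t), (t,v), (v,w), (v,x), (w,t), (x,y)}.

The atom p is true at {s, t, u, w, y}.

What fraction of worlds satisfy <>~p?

s: successors {t}; ~p there: t:F. ✗
t: successors {v}; ~p there: v:T. ✓
u: no successors, so <>~p fails. ✗
v: successors {w, x}; ~p there: w:F, x:T. ✓
w: successors {t}; ~p there: t:F. ✗
x: successors {y}; ~p there: y:F. ✗
y: no successors, so <>~p fails. ✗
That's 2 of 7 worlds, so 2/7.

2/7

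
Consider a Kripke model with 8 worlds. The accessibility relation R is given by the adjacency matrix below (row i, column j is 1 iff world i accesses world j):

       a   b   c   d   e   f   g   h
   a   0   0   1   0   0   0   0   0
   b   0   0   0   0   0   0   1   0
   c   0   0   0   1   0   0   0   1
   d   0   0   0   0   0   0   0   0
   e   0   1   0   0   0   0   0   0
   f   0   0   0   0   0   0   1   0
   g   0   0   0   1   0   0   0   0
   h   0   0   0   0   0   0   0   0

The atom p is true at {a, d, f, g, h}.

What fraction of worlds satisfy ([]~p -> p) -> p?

a: []~p -> p is T, p is T. ✓
b: []~p -> p is T, p is F. ✗
c: []~p -> p is T, p is F. ✗
d: []~p -> p is T, p is T. ✓
e: []~p -> p is F, p is F. ✓
f: []~p -> p is T, p is T. ✓
g: []~p -> p is T, p is T. ✓
h: []~p -> p is T, p is T. ✓
That's 6 of 8 worlds, so 6/8 = 3/4.

3/4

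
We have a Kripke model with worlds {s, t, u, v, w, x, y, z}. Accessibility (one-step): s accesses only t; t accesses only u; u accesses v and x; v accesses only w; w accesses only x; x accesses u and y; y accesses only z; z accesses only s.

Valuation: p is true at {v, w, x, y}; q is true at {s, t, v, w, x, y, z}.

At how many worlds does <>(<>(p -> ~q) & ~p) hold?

s: successors {t}; <>(p -> ~q) & ~p there: t:T. ✓
t: successors {u}; <>(p -> ~q) & ~p there: u:F. ✗
u: successors {v, x}; <>(p -> ~q) & ~p there: v:F, x:F. ✗
v: successors {w}; <>(p -> ~q) & ~p there: w:F. ✗
w: successors {x}; <>(p -> ~q) & ~p there: x:F. ✗
x: successors {u, y}; <>(p -> ~q) & ~p there: u:F, y:F. ✗
y: successors {z}; <>(p -> ~q) & ~p there: z:T. ✓
z: successors {s}; <>(p -> ~q) & ~p there: s:T. ✓
Satisfying worlds: {s, y, z}.

3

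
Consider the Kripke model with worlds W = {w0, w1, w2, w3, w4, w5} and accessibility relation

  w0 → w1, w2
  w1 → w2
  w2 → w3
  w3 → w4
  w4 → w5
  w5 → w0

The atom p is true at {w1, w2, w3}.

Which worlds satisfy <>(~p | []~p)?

w0: successors {w1, w2}; ~p | []~p there: w1:F, w2:F. ✗
w1: successors {w2}; ~p | []~p there: w2:F. ✗
w2: successors {w3}; ~p | []~p there: w3:T. ✓
w3: successors {w4}; ~p | []~p there: w4:T. ✓
w4: successors {w5}; ~p | []~p there: w5:T. ✓
w5: successors {w0}; ~p | []~p there: w0:T. ✓

{w2, w3, w4, w5}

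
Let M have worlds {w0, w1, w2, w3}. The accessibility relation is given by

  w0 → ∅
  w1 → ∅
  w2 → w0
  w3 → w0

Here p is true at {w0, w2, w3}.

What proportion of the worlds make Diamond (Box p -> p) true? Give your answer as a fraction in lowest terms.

1/2

w0: no successors, so Diamond (Box p -> p) fails. ✗
w1: no successors, so Diamond (Box p -> p) fails. ✗
w2: successors {w0}; Box p -> p there: w0:T. ✓
w3: successors {w0}; Box p -> p there: w0:T. ✓
That's 2 of 4 worlds, so 2/4 = 1/2.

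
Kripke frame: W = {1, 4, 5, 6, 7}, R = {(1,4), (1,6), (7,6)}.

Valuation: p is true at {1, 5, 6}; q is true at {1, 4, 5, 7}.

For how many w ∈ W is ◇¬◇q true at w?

2

1: successors {4, 6}; ¬◇q there: 4:T, 6:T. ✓
4: no successors, so ◇¬◇q fails. ✗
5: no successors, so ◇¬◇q fails. ✗
6: no successors, so ◇¬◇q fails. ✗
7: successors {6}; ¬◇q there: 6:T. ✓
Satisfying worlds: {1, 7}.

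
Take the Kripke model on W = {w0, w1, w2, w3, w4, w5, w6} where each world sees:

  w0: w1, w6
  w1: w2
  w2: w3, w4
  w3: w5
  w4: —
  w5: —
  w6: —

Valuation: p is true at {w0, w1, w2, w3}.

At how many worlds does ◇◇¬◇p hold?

2

w0: successors {w1, w6}; ◇¬◇p there: w1:F, w6:F. ✗
w1: successors {w2}; ◇¬◇p there: w2:T. ✓
w2: successors {w3, w4}; ◇¬◇p there: w3:T, w4:F. ✓
w3: successors {w5}; ◇¬◇p there: w5:F. ✗
w4: no successors, so ◇◇¬◇p fails. ✗
w5: no successors, so ◇◇¬◇p fails. ✗
w6: no successors, so ◇◇¬◇p fails. ✗
Satisfying worlds: {w1, w2}.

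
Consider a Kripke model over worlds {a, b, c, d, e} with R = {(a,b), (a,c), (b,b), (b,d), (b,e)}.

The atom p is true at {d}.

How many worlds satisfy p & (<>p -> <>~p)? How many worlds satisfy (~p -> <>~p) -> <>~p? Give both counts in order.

1 and 4

For p & (<>p -> <>~p):
a: p is F, <>p -> <>~p is T. ✗
b: p is F, <>p -> <>~p is T. ✗
c: p is F, <>p -> <>~p is T. ✗
d: p is T, <>p -> <>~p is T. ✓
e: p is F, <>p -> <>~p is T. ✗
— 1 world.
For (~p -> <>~p) -> <>~p:
a: ~p -> <>~p is T, <>~p is T. ✓
b: ~p -> <>~p is T, <>~p is T. ✓
c: ~p -> <>~p is F, <>~p is F. ✓
d: ~p -> <>~p is T, <>~p is F. ✗
e: ~p -> <>~p is F, <>~p is F. ✓
— 4 worlds.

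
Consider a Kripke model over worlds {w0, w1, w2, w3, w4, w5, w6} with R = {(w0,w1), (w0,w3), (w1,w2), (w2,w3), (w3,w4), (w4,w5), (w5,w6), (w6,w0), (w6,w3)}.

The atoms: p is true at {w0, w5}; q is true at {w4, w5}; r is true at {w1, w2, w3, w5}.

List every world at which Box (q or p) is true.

w0: successors {w1, w3}; q or p there: w1:F, w3:F. ✗
w1: successors {w2}; q or p there: w2:F. ✗
w2: successors {w3}; q or p there: w3:F. ✗
w3: successors {w4}; q or p there: w4:T. ✓
w4: successors {w5}; q or p there: w5:T. ✓
w5: successors {w6}; q or p there: w6:F. ✗
w6: successors {w0, w3}; q or p there: w0:T, w3:F. ✗

{w3, w4}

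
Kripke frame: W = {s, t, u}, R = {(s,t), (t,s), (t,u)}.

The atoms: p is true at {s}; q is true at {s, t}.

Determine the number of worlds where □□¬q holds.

1

s: successors {t}; □¬q there: t:F. ✗
t: successors {s, u}; □¬q there: s:F, u:T. ✗
u: no successors, so □□¬q holds vacuously. ✓
Satisfying worlds: {u}.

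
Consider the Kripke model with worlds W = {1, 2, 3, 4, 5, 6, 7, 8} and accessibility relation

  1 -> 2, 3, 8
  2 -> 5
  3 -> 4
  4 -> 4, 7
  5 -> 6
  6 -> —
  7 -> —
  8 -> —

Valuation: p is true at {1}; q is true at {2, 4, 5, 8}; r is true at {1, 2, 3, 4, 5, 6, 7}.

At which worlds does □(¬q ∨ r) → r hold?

1: □(¬q ∨ r) is F, r is T. ✓
2: □(¬q ∨ r) is T, r is T. ✓
3: □(¬q ∨ r) is T, r is T. ✓
4: □(¬q ∨ r) is T, r is T. ✓
5: □(¬q ∨ r) is T, r is T. ✓
6: □(¬q ∨ r) is T, r is T. ✓
7: □(¬q ∨ r) is T, r is T. ✓
8: □(¬q ∨ r) is T, r is F. ✗

{1, 2, 3, 4, 5, 6, 7}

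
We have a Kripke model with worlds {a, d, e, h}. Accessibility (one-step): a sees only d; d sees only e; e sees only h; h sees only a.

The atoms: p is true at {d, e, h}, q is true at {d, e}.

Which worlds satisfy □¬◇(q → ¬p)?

a: successors {d}; ¬◇(q → ¬p) there: d:T. ✓
d: successors {e}; ¬◇(q → ¬p) there: e:F. ✗
e: successors {h}; ¬◇(q → ¬p) there: h:F. ✗
h: successors {a}; ¬◇(q → ¬p) there: a:T. ✓

{a, h}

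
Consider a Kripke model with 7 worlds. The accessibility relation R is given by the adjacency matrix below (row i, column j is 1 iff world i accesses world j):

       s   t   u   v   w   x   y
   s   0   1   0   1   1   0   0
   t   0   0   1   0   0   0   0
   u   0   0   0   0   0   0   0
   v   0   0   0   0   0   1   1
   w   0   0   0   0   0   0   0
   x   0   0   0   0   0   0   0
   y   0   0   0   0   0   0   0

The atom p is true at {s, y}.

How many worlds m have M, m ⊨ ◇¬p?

s: successors {t, v, w}; ¬p there: t:T, v:T, w:T. ✓
t: successors {u}; ¬p there: u:T. ✓
u: no successors, so ◇¬p fails. ✗
v: successors {x, y}; ¬p there: x:T, y:F. ✓
w: no successors, so ◇¬p fails. ✗
x: no successors, so ◇¬p fails. ✗
y: no successors, so ◇¬p fails. ✗
Satisfying worlds: {s, t, v}.

3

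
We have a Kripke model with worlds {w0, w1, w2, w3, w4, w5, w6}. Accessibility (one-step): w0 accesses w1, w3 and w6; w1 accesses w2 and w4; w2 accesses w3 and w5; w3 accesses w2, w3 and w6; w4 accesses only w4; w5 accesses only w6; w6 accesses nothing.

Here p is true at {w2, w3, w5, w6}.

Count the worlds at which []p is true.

w0: successors {w1, w3, w6}; p there: w1:F, w3:T, w6:T. ✗
w1: successors {w2, w4}; p there: w2:T, w4:F. ✗
w2: successors {w3, w5}; p there: w3:T, w5:T. ✓
w3: successors {w2, w3, w6}; p there: w2:T, w3:T, w6:T. ✓
w4: successors {w4}; p there: w4:F. ✗
w5: successors {w6}; p there: w6:T. ✓
w6: no successors, so []p holds vacuously. ✓
Satisfying worlds: {w2, w3, w5, w6}.

4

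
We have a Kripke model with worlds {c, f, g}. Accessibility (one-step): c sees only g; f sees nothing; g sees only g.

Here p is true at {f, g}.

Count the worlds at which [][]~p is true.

1

c: successors {g}; []~p there: g:F. ✗
f: no successors, so [][]~p holds vacuously. ✓
g: successors {g}; []~p there: g:F. ✗
Satisfying worlds: {f}.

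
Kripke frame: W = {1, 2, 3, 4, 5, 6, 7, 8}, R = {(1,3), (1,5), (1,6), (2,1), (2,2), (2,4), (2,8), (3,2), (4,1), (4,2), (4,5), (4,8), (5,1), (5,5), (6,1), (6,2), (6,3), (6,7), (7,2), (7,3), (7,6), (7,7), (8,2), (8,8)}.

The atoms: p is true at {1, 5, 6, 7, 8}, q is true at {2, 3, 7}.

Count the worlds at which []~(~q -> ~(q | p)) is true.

1: successors {3, 5, 6}; ~(~q -> ~(q | p)) there: 3:F, 5:T, 6:T. ✗
2: successors {1, 2, 4, 8}; ~(~q -> ~(q | p)) there: 1:T, 2:F, 4:F, 8:T. ✗
3: successors {2}; ~(~q -> ~(q | p)) there: 2:F. ✗
4: successors {1, 2, 5, 8}; ~(~q -> ~(q | p)) there: 1:T, 2:F, 5:T, 8:T. ✗
5: successors {1, 5}; ~(~q -> ~(q | p)) there: 1:T, 5:T. ✓
6: successors {1, 2, 3, 7}; ~(~q -> ~(q | p)) there: 1:T, 2:F, 3:F, 7:F. ✗
7: successors {2, 3, 6, 7}; ~(~q -> ~(q | p)) there: 2:F, 3:F, 6:T, 7:F. ✗
8: successors {2, 8}; ~(~q -> ~(q | p)) there: 2:F, 8:T. ✗
Satisfying worlds: {5}.

1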